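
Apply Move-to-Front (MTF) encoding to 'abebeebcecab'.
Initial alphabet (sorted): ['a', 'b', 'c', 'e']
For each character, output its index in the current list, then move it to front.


MTF encoding:
'a': index 0 in ['a', 'b', 'c', 'e'] -> ['a', 'b', 'c', 'e']
'b': index 1 in ['a', 'b', 'c', 'e'] -> ['b', 'a', 'c', 'e']
'e': index 3 in ['b', 'a', 'c', 'e'] -> ['e', 'b', 'a', 'c']
'b': index 1 in ['e', 'b', 'a', 'c'] -> ['b', 'e', 'a', 'c']
'e': index 1 in ['b', 'e', 'a', 'c'] -> ['e', 'b', 'a', 'c']
'e': index 0 in ['e', 'b', 'a', 'c'] -> ['e', 'b', 'a', 'c']
'b': index 1 in ['e', 'b', 'a', 'c'] -> ['b', 'e', 'a', 'c']
'c': index 3 in ['b', 'e', 'a', 'c'] -> ['c', 'b', 'e', 'a']
'e': index 2 in ['c', 'b', 'e', 'a'] -> ['e', 'c', 'b', 'a']
'c': index 1 in ['e', 'c', 'b', 'a'] -> ['c', 'e', 'b', 'a']
'a': index 3 in ['c', 'e', 'b', 'a'] -> ['a', 'c', 'e', 'b']
'b': index 3 in ['a', 'c', 'e', 'b'] -> ['b', 'a', 'c', 'e']


Output: [0, 1, 3, 1, 1, 0, 1, 3, 2, 1, 3, 3]


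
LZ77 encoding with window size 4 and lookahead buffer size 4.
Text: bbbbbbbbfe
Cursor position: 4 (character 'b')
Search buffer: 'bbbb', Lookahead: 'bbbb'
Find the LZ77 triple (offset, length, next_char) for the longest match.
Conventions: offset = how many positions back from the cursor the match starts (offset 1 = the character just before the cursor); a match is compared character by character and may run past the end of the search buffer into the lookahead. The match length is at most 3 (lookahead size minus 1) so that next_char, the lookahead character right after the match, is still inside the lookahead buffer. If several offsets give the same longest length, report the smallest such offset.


Try each offset into the search buffer:
  offset=1 (pos 3, char 'b'): match length 3
  offset=2 (pos 2, char 'b'): match length 3
  offset=3 (pos 1, char 'b'): match length 3
  offset=4 (pos 0, char 'b'): match length 3
Longest match has length 3, found at offsets 1, 2, 3, 4; take the smallest, offset 1.
next_char = character at position 4 + 3 = 7 -> 'b'

Best match: offset=1, length=3 (matching 'bbb' starting at position 3)
LZ77 triple: (1, 3, 'b')


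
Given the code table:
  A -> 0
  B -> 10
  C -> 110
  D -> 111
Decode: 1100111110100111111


Decoding:
110 -> C
0 -> A
111 -> D
110 -> C
10 -> B
0 -> A
111 -> D
111 -> D


Result: CADCBADD


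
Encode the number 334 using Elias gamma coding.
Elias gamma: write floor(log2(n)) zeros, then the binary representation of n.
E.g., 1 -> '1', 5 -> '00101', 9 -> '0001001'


num_bits = floor(log2(334)) + 1 = 9
leading_zeros = num_bits - 1 = 8
binary(334) = 101001110

Elias gamma(334) = '00000000' + '101001110' = 00000000101001110 (17 bits)


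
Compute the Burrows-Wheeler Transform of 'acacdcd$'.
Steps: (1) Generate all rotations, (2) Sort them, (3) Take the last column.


Rotations (sorted):
  0: $acacdcd -> last char: d
  1: acacdcd$ -> last char: $
  2: acdcd$ac -> last char: c
  3: cacdcd$a -> last char: a
  4: cd$acacd -> last char: d
  5: cdcd$aca -> last char: a
  6: d$acacdc -> last char: c
  7: dcd$acac -> last char: c


BWT = d$cadacc


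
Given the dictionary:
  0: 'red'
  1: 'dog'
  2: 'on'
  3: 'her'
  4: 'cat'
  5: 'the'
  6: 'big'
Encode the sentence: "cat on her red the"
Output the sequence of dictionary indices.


Look up each word in the dictionary:
  'cat' -> 4
  'on' -> 2
  'her' -> 3
  'red' -> 0
  'the' -> 5

Encoded: [4, 2, 3, 0, 5]


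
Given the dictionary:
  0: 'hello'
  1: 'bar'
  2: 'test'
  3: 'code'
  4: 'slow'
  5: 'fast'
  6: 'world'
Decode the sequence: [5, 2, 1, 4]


Look up each index in the dictionary:
  5 -> 'fast'
  2 -> 'test'
  1 -> 'bar'
  4 -> 'slow'

Decoded: "fast test bar slow"


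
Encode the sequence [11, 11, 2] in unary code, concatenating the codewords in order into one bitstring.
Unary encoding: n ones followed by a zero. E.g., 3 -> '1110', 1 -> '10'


Encode each number as n ones followed by a terminating 0:
  11 -> 111111111110 (12 bits)
  11 -> 111111111110 (12 bits)
  2 -> 110 (3 bits)
Total length = 12 + 12 + 3 = 27 bits.

Unary([11, 11, 2]) = 111111111110111111111110110 (27 bits)


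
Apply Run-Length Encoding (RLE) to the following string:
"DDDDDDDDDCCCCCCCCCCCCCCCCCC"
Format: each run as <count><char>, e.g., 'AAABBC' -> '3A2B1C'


Scanning runs left to right:
  i=0: run of 'D' x 9 -> '9D'
  i=9: run of 'C' x 18 -> '18C'

RLE = 9D18C


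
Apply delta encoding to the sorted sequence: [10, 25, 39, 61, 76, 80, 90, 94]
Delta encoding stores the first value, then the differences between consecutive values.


First value: 10
Deltas:
  25 - 10 = 15
  39 - 25 = 14
  61 - 39 = 22
  76 - 61 = 15
  80 - 76 = 4
  90 - 80 = 10
  94 - 90 = 4


Delta encoded: [10, 15, 14, 22, 15, 4, 10, 4]


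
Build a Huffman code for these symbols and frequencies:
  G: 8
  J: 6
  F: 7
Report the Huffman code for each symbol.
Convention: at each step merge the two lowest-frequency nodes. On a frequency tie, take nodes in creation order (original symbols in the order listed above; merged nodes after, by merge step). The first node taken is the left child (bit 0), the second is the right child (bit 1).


Huffman tree construction:
Step 1: Merge J(6) + F(7) = 13
Step 2: Merge G(8) + (J+F)(13) = 21
Read each symbol's code off the tree from the root (left child = 0, right child = 1).

Codes:
  G: 0 (length 1)
  J: 10 (length 2)
  F: 11 (length 2)
Average code length: 34/21 = 1.6190 bits/symbol


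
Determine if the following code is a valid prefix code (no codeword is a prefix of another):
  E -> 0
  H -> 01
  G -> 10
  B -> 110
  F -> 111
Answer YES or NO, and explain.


Checking each pair (does one codeword prefix another?):
  E='0' vs H='01': prefix -- VIOLATION

NO -- this is NOT a valid prefix code. E (0) is a prefix of H (01).


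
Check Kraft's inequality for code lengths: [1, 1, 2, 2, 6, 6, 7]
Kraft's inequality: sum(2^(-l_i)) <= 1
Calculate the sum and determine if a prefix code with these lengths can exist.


Sum = 2^(-1) + 2^(-1) + 2^(-2) + 2^(-2) + 2^(-6) + 2^(-6) + 2^(-7)
    = 0.5 + 0.5 + 0.25 + 0.25 + 0.015625 + 0.015625 + 0.0078125
    = 197/128 = 1.5390625
Since 1.5390625 > 1, Kraft's inequality is NOT satisfied.
A prefix code with these lengths CANNOT exist.

Kraft sum = 1.5390625. Not satisfied.


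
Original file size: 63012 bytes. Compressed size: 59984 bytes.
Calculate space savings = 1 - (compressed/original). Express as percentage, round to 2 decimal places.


ratio = compressed/original = 59984/63012 = 0.951946
savings = 1 - ratio = 1 - 0.951946 = 0.048054
as a percentage: 0.048054 * 100 = 4.81%

Space savings = 1 - 59984/63012 = 4.81%


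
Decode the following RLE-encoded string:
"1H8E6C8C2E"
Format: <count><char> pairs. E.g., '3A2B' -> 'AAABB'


Expanding each <count><char> pair:
  1H -> 'H'
  8E -> 'EEEEEEEE'
  6C -> 'CCCCCC'
  8C -> 'CCCCCCCC'
  2E -> 'EE'

Decoded = HEEEEEEEECCCCCCCCCCCCCCEE


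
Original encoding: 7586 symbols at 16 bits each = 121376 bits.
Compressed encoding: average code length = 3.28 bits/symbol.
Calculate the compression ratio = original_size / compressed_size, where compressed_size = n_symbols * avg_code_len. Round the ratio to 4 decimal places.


original_size = n_symbols * orig_bits = 7586 * 16 = 121376 bits
compressed_size = n_symbols * avg_code_len = 7586 * 3.28 = 24882.08 bits
ratio = original_size / compressed_size = 121376 / 24882.08 = 4.878

Compression ratio = 4.878


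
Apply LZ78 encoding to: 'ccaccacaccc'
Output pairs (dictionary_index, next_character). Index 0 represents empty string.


LZ78 encoding steps:
Dictionary: {0: ''}
Step 1: w='' (idx 0), next='c' -> output (0, 'c'), add 'c' as idx 1
Step 2: w='c' (idx 1), next='a' -> output (1, 'a'), add 'ca' as idx 2
Step 3: w='c' (idx 1), next='c' -> output (1, 'c'), add 'cc' as idx 3
Step 4: w='' (idx 0), next='a' -> output (0, 'a'), add 'a' as idx 4
Step 5: w='ca' (idx 2), next='c' -> output (2, 'c'), add 'cac' as idx 5
Step 6: w='cc' (idx 3), end of input -> output (3, '')


Encoded: [(0, 'c'), (1, 'a'), (1, 'c'), (0, 'a'), (2, 'c'), (3, '')]


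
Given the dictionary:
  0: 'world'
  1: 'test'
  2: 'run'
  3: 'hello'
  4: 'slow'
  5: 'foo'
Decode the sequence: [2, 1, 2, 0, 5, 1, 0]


Look up each index in the dictionary:
  2 -> 'run'
  1 -> 'test'
  2 -> 'run'
  0 -> 'world'
  5 -> 'foo'
  1 -> 'test'
  0 -> 'world'

Decoded: "run test run world foo test world"


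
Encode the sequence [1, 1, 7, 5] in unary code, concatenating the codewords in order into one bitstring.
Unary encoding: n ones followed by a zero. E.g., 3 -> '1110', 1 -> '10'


Encode each number as n ones followed by a terminating 0:
  1 -> 10 (2 bits)
  1 -> 10 (2 bits)
  7 -> 11111110 (8 bits)
  5 -> 111110 (6 bits)
Total length = 2 + 2 + 8 + 6 = 18 bits.

Unary([1, 1, 7, 5]) = 101011111110111110 (18 bits)


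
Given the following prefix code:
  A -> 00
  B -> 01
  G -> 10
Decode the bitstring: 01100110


Decoding step by step:
Bits 01 -> B
Bits 10 -> G
Bits 01 -> B
Bits 10 -> G


Decoded message: BGBG


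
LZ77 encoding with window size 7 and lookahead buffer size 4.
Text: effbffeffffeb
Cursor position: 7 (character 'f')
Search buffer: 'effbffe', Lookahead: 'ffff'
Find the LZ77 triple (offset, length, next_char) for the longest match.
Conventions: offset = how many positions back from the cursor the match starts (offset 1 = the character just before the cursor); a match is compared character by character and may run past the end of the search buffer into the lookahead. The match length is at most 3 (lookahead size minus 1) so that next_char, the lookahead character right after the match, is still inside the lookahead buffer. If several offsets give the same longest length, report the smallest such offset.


Try each offset into the search buffer:
  offset=1 (pos 6, char 'e'): match length 0
  offset=2 (pos 5, char 'f'): match length 1
  offset=3 (pos 4, char 'f'): match length 2
  offset=4 (pos 3, char 'b'): match length 0
  offset=5 (pos 2, char 'f'): match length 1
  offset=6 (pos 1, char 'f'): match length 2
  offset=7 (pos 0, char 'e'): match length 0
Longest match has length 2, found at offsets 3, 6; take the smallest, offset 3.
next_char = character at position 7 + 2 = 9 -> 'f'

Best match: offset=3, length=2 (matching 'ff' starting at position 4)
LZ77 triple: (3, 2, 'f')


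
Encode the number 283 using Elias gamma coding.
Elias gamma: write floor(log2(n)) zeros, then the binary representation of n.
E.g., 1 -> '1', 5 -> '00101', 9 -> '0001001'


num_bits = floor(log2(283)) + 1 = 9
leading_zeros = num_bits - 1 = 8
binary(283) = 100011011

Elias gamma(283) = '00000000' + '100011011' = 00000000100011011 (17 bits)


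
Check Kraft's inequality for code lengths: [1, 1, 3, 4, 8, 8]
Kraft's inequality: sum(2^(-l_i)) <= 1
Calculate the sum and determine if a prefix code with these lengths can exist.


Sum = 2^(-1) + 2^(-1) + 2^(-3) + 2^(-4) + 2^(-8) + 2^(-8)
    = 0.5 + 0.5 + 0.125 + 0.0625 + 0.00390625 + 0.00390625
    = 306/256 = 1.1953125
Since 1.1953125 > 1, Kraft's inequality is NOT satisfied.
A prefix code with these lengths CANNOT exist.

Kraft sum = 1.1953125. Not satisfied.


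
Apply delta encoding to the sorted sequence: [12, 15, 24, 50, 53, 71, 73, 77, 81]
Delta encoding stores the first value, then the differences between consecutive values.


First value: 12
Deltas:
  15 - 12 = 3
  24 - 15 = 9
  50 - 24 = 26
  53 - 50 = 3
  71 - 53 = 18
  73 - 71 = 2
  77 - 73 = 4
  81 - 77 = 4


Delta encoded: [12, 3, 9, 26, 3, 18, 2, 4, 4]


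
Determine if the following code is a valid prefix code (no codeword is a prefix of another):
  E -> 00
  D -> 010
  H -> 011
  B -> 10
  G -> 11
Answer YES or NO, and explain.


Checking each pair (does one codeword prefix another?):
  E='00' vs D='010': no prefix
  E='00' vs H='011': no prefix
  E='00' vs B='10': no prefix
  E='00' vs G='11': no prefix
  D='010' vs E='00': no prefix
  D='010' vs H='011': no prefix
  D='010' vs B='10': no prefix
  D='010' vs G='11': no prefix
  H='011' vs E='00': no prefix
  H='011' vs D='010': no prefix
  H='011' vs B='10': no prefix
  H='011' vs G='11': no prefix
  B='10' vs E='00': no prefix
  B='10' vs D='010': no prefix
  B='10' vs H='011': no prefix
  B='10' vs G='11': no prefix
  G='11' vs E='00': no prefix
  G='11' vs D='010': no prefix
  G='11' vs H='011': no prefix
  G='11' vs B='10': no prefix
No violation found over all pairs.

YES -- this is a valid prefix code. No codeword is a prefix of any other codeword.


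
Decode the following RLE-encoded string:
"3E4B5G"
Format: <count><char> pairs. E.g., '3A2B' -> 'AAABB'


Expanding each <count><char> pair:
  3E -> 'EEE'
  4B -> 'BBBB'
  5G -> 'GGGGG'

Decoded = EEEBBBBGGGGG


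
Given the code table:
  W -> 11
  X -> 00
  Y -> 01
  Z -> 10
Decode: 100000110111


Decoding:
10 -> Z
00 -> X
00 -> X
11 -> W
01 -> Y
11 -> W


Result: ZXXWYW


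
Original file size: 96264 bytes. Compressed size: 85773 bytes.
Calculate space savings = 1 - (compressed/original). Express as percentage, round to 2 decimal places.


ratio = compressed/original = 85773/96264 = 0.891018
savings = 1 - ratio = 1 - 0.891018 = 0.108982
as a percentage: 0.108982 * 100 = 10.9%

Space savings = 1 - 85773/96264 = 10.9%


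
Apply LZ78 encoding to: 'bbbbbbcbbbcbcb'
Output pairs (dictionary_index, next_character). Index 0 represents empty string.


LZ78 encoding steps:
Dictionary: {0: ''}
Step 1: w='' (idx 0), next='b' -> output (0, 'b'), add 'b' as idx 1
Step 2: w='b' (idx 1), next='b' -> output (1, 'b'), add 'bb' as idx 2
Step 3: w='bb' (idx 2), next='b' -> output (2, 'b'), add 'bbb' as idx 3
Step 4: w='' (idx 0), next='c' -> output (0, 'c'), add 'c' as idx 4
Step 5: w='bbb' (idx 3), next='c' -> output (3, 'c'), add 'bbbc' as idx 5
Step 6: w='b' (idx 1), next='c' -> output (1, 'c'), add 'bc' as idx 6
Step 7: w='b' (idx 1), end of input -> output (1, '')


Encoded: [(0, 'b'), (1, 'b'), (2, 'b'), (0, 'c'), (3, 'c'), (1, 'c'), (1, '')]


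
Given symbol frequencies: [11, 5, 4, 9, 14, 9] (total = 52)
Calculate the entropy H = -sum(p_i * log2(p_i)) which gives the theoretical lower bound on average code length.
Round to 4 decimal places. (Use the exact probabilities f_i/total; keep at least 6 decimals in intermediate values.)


Per-symbol terms -p_i * log2(p_i) with p_i = f_i/52:
  p = 11/52 = 0.211538: log2(p) = -2.241008, -p*log2(p) = 0.474059
  p = 5/52 = 0.096154: log2(p) = -3.378512, -p*log2(p) = 0.324857
  p = 4/52 = 0.076923: log2(p) = -3.700440, -p*log2(p) = 0.284649
  p = 9/52 = 0.173077: log2(p) = -2.530515, -p*log2(p) = 0.437974
  p = 14/52 = 0.269231: log2(p) = -1.893085, -p*log2(p) = 0.509677
  p = 9/52 = 0.173077: log2(p) = -2.530515, -p*log2(p) = 0.437974
H = 0.474059 + 0.324857 + 0.284649 + 0.437974 + 0.509677 + 0.437974 = 2.469190

H = 2.4692 bits/symbol


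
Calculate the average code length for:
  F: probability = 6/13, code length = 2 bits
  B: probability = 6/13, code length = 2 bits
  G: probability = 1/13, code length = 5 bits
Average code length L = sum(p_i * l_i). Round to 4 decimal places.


Weighted contributions p_i * l_i:
  F: (6/13) * 2 = 12/13
  B: (6/13) * 2 = 12/13
  G: (1/13) * 5 = 5/13
Sum = (12 + 12 + 5)/13 = 29/13

L = 29/13 = 2.2308 bits/symbol


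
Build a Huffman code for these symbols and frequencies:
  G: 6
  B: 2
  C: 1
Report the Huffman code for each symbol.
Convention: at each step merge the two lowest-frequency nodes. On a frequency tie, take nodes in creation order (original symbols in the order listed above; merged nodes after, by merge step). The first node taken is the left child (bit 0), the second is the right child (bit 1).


Huffman tree construction:
Step 1: Merge C(1) + B(2) = 3
Step 2: Merge (C+B)(3) + G(6) = 9
Read each symbol's code off the tree from the root (left child = 0, right child = 1).

Codes:
  G: 1 (length 1)
  B: 01 (length 2)
  C: 00 (length 2)
Average code length: 12/9 = 1.3333 bits/symbol


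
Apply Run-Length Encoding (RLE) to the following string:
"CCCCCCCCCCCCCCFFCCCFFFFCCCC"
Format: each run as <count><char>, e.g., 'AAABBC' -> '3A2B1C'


Scanning runs left to right:
  i=0: run of 'C' x 14 -> '14C'
  i=14: run of 'F' x 2 -> '2F'
  i=16: run of 'C' x 3 -> '3C'
  i=19: run of 'F' x 4 -> '4F'
  i=23: run of 'C' x 4 -> '4C'

RLE = 14C2F3C4F4C


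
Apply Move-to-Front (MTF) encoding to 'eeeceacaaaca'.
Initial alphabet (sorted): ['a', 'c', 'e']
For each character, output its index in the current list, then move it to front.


MTF encoding:
'e': index 2 in ['a', 'c', 'e'] -> ['e', 'a', 'c']
'e': index 0 in ['e', 'a', 'c'] -> ['e', 'a', 'c']
'e': index 0 in ['e', 'a', 'c'] -> ['e', 'a', 'c']
'c': index 2 in ['e', 'a', 'c'] -> ['c', 'e', 'a']
'e': index 1 in ['c', 'e', 'a'] -> ['e', 'c', 'a']
'a': index 2 in ['e', 'c', 'a'] -> ['a', 'e', 'c']
'c': index 2 in ['a', 'e', 'c'] -> ['c', 'a', 'e']
'a': index 1 in ['c', 'a', 'e'] -> ['a', 'c', 'e']
'a': index 0 in ['a', 'c', 'e'] -> ['a', 'c', 'e']
'a': index 0 in ['a', 'c', 'e'] -> ['a', 'c', 'e']
'c': index 1 in ['a', 'c', 'e'] -> ['c', 'a', 'e']
'a': index 1 in ['c', 'a', 'e'] -> ['a', 'c', 'e']


Output: [2, 0, 0, 2, 1, 2, 2, 1, 0, 0, 1, 1]


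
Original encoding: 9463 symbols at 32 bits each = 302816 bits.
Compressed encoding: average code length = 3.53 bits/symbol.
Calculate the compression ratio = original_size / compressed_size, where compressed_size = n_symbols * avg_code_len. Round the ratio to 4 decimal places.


original_size = n_symbols * orig_bits = 9463 * 32 = 302816 bits
compressed_size = n_symbols * avg_code_len = 9463 * 3.53 = 33404.39 bits
ratio = original_size / compressed_size = 302816 / 33404.39 = 9.0652

Compression ratio = 9.0652


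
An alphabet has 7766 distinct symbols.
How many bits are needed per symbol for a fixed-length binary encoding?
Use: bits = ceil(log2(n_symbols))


log2(7766) = 12.923
Bracket: 2^12 = 4096 < 7766 <= 2^13 = 8192
So ceil(log2(7766)) = 13

bits = ceil(log2(7766)) = ceil(12.923) = 13 bits


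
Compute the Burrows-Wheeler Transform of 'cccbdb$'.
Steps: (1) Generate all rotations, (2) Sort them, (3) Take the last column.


Rotations (sorted):
  0: $cccbdb -> last char: b
  1: b$cccbd -> last char: d
  2: bdb$ccc -> last char: c
  3: cbdb$cc -> last char: c
  4: ccbdb$c -> last char: c
  5: cccbdb$ -> last char: $
  6: db$cccb -> last char: b


BWT = bdccc$b


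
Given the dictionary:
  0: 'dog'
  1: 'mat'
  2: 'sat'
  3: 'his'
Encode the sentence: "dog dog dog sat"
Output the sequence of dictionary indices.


Look up each word in the dictionary:
  'dog' -> 0
  'dog' -> 0
  'dog' -> 0
  'sat' -> 2

Encoded: [0, 0, 0, 2]


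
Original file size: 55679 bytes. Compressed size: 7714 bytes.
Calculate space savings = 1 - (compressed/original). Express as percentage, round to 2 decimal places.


ratio = compressed/original = 7714/55679 = 0.138544
savings = 1 - ratio = 1 - 0.138544 = 0.861456
as a percentage: 0.861456 * 100 = 86.15%

Space savings = 1 - 7714/55679 = 86.15%


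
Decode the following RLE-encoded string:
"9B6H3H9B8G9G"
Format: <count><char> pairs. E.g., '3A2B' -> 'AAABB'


Expanding each <count><char> pair:
  9B -> 'BBBBBBBBB'
  6H -> 'HHHHHH'
  3H -> 'HHH'
  9B -> 'BBBBBBBBB'
  8G -> 'GGGGGGGG'
  9G -> 'GGGGGGGGG'

Decoded = BBBBBBBBBHHHHHHHHHBBBBBBBBBGGGGGGGGGGGGGGGGG


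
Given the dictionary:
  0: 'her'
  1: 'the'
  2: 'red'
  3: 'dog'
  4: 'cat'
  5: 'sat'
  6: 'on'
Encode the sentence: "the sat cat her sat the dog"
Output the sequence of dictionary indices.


Look up each word in the dictionary:
  'the' -> 1
  'sat' -> 5
  'cat' -> 4
  'her' -> 0
  'sat' -> 5
  'the' -> 1
  'dog' -> 3

Encoded: [1, 5, 4, 0, 5, 1, 3]


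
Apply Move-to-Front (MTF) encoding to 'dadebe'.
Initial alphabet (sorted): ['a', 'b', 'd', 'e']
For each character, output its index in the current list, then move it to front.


MTF encoding:
'd': index 2 in ['a', 'b', 'd', 'e'] -> ['d', 'a', 'b', 'e']
'a': index 1 in ['d', 'a', 'b', 'e'] -> ['a', 'd', 'b', 'e']
'd': index 1 in ['a', 'd', 'b', 'e'] -> ['d', 'a', 'b', 'e']
'e': index 3 in ['d', 'a', 'b', 'e'] -> ['e', 'd', 'a', 'b']
'b': index 3 in ['e', 'd', 'a', 'b'] -> ['b', 'e', 'd', 'a']
'e': index 1 in ['b', 'e', 'd', 'a'] -> ['e', 'b', 'd', 'a']


Output: [2, 1, 1, 3, 3, 1]


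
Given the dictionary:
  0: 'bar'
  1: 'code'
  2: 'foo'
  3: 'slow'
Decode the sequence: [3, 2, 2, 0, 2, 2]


Look up each index in the dictionary:
  3 -> 'slow'
  2 -> 'foo'
  2 -> 'foo'
  0 -> 'bar'
  2 -> 'foo'
  2 -> 'foo'

Decoded: "slow foo foo bar foo foo"


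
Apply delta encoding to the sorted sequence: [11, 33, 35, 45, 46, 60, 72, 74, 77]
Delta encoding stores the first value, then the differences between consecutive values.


First value: 11
Deltas:
  33 - 11 = 22
  35 - 33 = 2
  45 - 35 = 10
  46 - 45 = 1
  60 - 46 = 14
  72 - 60 = 12
  74 - 72 = 2
  77 - 74 = 3


Delta encoded: [11, 22, 2, 10, 1, 14, 12, 2, 3]


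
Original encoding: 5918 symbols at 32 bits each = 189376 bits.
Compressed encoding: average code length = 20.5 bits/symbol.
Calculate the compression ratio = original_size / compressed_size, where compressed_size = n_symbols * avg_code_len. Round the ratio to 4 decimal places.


original_size = n_symbols * orig_bits = 5918 * 32 = 189376 bits
compressed_size = n_symbols * avg_code_len = 5918 * 20.5 = 121319.0 bits
ratio = original_size / compressed_size = 189376 / 121319.0 = 1.561

Compression ratio = 1.561


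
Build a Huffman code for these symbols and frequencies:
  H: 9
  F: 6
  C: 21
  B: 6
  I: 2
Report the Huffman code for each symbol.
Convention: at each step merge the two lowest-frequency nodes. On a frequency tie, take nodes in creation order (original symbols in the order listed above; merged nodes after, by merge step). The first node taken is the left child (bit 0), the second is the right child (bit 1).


Huffman tree construction:
Step 1: Merge I(2) + F(6) = 8
Step 2: Merge B(6) + (I+F)(8) = 14
Step 3: Merge H(9) + (B+(I+F))(14) = 23
Step 4: Merge C(21) + (H+(B+(I+F)))(23) = 44
Read each symbol's code off the tree from the root (left child = 0, right child = 1).

Codes:
  H: 10 (length 2)
  F: 1111 (length 4)
  C: 0 (length 1)
  B: 110 (length 3)
  I: 1110 (length 4)
Average code length: 89/44 = 2.0227 bits/symbol


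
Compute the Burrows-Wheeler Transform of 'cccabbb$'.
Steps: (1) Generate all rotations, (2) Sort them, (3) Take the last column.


Rotations (sorted):
  0: $cccabbb -> last char: b
  1: abbb$ccc -> last char: c
  2: b$cccabb -> last char: b
  3: bb$cccab -> last char: b
  4: bbb$ccca -> last char: a
  5: cabbb$cc -> last char: c
  6: ccabbb$c -> last char: c
  7: cccabbb$ -> last char: $


BWT = bcbbacc$


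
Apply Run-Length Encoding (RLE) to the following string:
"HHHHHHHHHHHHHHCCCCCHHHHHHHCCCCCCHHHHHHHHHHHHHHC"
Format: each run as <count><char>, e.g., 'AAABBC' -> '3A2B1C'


Scanning runs left to right:
  i=0: run of 'H' x 14 -> '14H'
  i=14: run of 'C' x 5 -> '5C'
  i=19: run of 'H' x 7 -> '7H'
  i=26: run of 'C' x 6 -> '6C'
  i=32: run of 'H' x 14 -> '14H'
  i=46: run of 'C' x 1 -> '1C'

RLE = 14H5C7H6C14H1C


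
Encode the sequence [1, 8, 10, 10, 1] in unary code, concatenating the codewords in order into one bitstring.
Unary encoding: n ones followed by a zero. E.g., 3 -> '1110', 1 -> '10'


Encode each number as n ones followed by a terminating 0:
  1 -> 10 (2 bits)
  8 -> 111111110 (9 bits)
  10 -> 11111111110 (11 bits)
  10 -> 11111111110 (11 bits)
  1 -> 10 (2 bits)
Total length = 2 + 9 + 11 + 11 + 2 = 35 bits.

Unary([1, 8, 10, 10, 1]) = 10111111110111111111101111111111010 (35 bits)


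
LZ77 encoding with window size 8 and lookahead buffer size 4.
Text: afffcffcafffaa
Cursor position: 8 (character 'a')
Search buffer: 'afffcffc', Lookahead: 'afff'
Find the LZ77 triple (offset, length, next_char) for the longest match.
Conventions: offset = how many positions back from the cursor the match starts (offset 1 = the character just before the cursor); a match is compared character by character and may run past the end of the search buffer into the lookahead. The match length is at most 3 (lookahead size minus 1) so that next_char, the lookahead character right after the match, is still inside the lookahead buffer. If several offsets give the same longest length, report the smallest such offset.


Try each offset into the search buffer:
  offset=1 (pos 7, char 'c'): match length 0
  offset=2 (pos 6, char 'f'): match length 0
  offset=3 (pos 5, char 'f'): match length 0
  offset=4 (pos 4, char 'c'): match length 0
  offset=5 (pos 3, char 'f'): match length 0
  offset=6 (pos 2, char 'f'): match length 0
  offset=7 (pos 1, char 'f'): match length 0
  offset=8 (pos 0, char 'a'): match length 3
Longest match has length 3 at offset 8.
next_char = character at position 8 + 3 = 11 -> 'f'

Best match: offset=8, length=3 (matching 'aff' starting at position 0)
LZ77 triple: (8, 3, 'f')


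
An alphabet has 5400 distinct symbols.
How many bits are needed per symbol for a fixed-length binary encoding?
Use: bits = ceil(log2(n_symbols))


log2(5400) = 12.3987
Bracket: 2^12 = 4096 < 5400 <= 2^13 = 8192
So ceil(log2(5400)) = 13

bits = ceil(log2(5400)) = ceil(12.3987) = 13 bits


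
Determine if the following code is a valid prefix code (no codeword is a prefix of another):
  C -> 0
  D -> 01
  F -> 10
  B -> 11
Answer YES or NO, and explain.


Checking each pair (does one codeword prefix another?):
  C='0' vs D='01': prefix -- VIOLATION

NO -- this is NOT a valid prefix code. C (0) is a prefix of D (01).


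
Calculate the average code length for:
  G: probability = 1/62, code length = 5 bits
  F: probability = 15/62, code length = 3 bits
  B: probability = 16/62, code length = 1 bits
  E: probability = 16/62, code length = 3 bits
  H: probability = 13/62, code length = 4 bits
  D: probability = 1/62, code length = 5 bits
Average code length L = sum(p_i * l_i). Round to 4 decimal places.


Weighted contributions p_i * l_i:
  G: (1/62) * 5 = 5/62
  F: (15/62) * 3 = 45/62
  B: (16/62) * 1 = 16/62
  E: (16/62) * 3 = 48/62
  H: (13/62) * 4 = 52/62
  D: (1/62) * 5 = 5/62
Sum = (5 + 45 + 16 + 48 + 52 + 5)/62 = 171/62

L = 171/62 = 2.7581 bits/symbol


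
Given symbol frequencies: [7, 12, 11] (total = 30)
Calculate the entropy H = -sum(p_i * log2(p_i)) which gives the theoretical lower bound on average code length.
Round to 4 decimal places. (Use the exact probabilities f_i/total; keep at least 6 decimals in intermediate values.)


Per-symbol terms -p_i * log2(p_i) with p_i = f_i/30:
  p = 7/30 = 0.233333: log2(p) = -2.099536, -p*log2(p) = 0.489892
  p = 12/30 = 0.400000: log2(p) = -1.321928, -p*log2(p) = 0.528771
  p = 11/30 = 0.366667: log2(p) = -1.447459, -p*log2(p) = 0.530735
H = 0.489892 + 0.528771 + 0.530735 = 1.549398

H = 1.5494 bits/symbol


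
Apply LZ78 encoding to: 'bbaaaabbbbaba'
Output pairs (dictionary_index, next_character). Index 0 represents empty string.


LZ78 encoding steps:
Dictionary: {0: ''}
Step 1: w='' (idx 0), next='b' -> output (0, 'b'), add 'b' as idx 1
Step 2: w='b' (idx 1), next='a' -> output (1, 'a'), add 'ba' as idx 2
Step 3: w='' (idx 0), next='a' -> output (0, 'a'), add 'a' as idx 3
Step 4: w='a' (idx 3), next='a' -> output (3, 'a'), add 'aa' as idx 4
Step 5: w='b' (idx 1), next='b' -> output (1, 'b'), add 'bb' as idx 5
Step 6: w='bb' (idx 5), next='a' -> output (5, 'a'), add 'bba' as idx 6
Step 7: w='ba' (idx 2), end of input -> output (2, '')


Encoded: [(0, 'b'), (1, 'a'), (0, 'a'), (3, 'a'), (1, 'b'), (5, 'a'), (2, '')]


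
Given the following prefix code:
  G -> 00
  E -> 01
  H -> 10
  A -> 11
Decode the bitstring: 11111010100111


Decoding step by step:
Bits 11 -> A
Bits 11 -> A
Bits 10 -> H
Bits 10 -> H
Bits 10 -> H
Bits 01 -> E
Bits 11 -> A


Decoded message: AAHHHEA


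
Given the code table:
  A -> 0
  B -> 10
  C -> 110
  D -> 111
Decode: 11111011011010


Decoding:
111 -> D
110 -> C
110 -> C
110 -> C
10 -> B


Result: DCCCB


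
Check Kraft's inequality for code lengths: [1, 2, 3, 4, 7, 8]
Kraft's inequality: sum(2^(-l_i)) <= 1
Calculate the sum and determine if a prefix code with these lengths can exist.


Sum = 2^(-1) + 2^(-2) + 2^(-3) + 2^(-4) + 2^(-7) + 2^(-8)
    = 0.5 + 0.25 + 0.125 + 0.0625 + 0.0078125 + 0.00390625
    = 243/256 = 0.94921875
Since 0.94921875 <= 1, Kraft's inequality IS satisfied.
A prefix code with these lengths CAN exist.

Kraft sum = 0.94921875. Satisfied.


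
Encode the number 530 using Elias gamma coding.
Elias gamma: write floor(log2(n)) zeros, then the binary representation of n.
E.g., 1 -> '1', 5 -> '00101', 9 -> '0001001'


num_bits = floor(log2(530)) + 1 = 10
leading_zeros = num_bits - 1 = 9
binary(530) = 1000010010

Elias gamma(530) = '000000000' + '1000010010' = 0000000001000010010 (19 bits)


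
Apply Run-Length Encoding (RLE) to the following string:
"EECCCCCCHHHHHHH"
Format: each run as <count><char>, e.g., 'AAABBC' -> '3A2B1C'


Scanning runs left to right:
  i=0: run of 'E' x 2 -> '2E'
  i=2: run of 'C' x 6 -> '6C'
  i=8: run of 'H' x 7 -> '7H'

RLE = 2E6C7H


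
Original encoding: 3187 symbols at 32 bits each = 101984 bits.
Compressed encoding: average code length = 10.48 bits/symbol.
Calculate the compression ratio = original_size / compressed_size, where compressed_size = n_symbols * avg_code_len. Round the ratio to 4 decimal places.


original_size = n_symbols * orig_bits = 3187 * 32 = 101984 bits
compressed_size = n_symbols * avg_code_len = 3187 * 10.48 = 33399.76 bits
ratio = original_size / compressed_size = 101984 / 33399.76 = 3.0534

Compression ratio = 3.0534


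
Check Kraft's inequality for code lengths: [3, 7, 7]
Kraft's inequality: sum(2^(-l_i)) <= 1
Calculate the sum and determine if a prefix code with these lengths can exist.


Sum = 2^(-3) + 2^(-7) + 2^(-7)
    = 0.125 + 0.0078125 + 0.0078125
    = 18/128 = 0.140625
Since 0.140625 <= 1, Kraft's inequality IS satisfied.
A prefix code with these lengths CAN exist.

Kraft sum = 0.140625. Satisfied.


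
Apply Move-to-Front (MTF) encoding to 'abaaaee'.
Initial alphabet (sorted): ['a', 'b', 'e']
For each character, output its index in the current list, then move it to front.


MTF encoding:
'a': index 0 in ['a', 'b', 'e'] -> ['a', 'b', 'e']
'b': index 1 in ['a', 'b', 'e'] -> ['b', 'a', 'e']
'a': index 1 in ['b', 'a', 'e'] -> ['a', 'b', 'e']
'a': index 0 in ['a', 'b', 'e'] -> ['a', 'b', 'e']
'a': index 0 in ['a', 'b', 'e'] -> ['a', 'b', 'e']
'e': index 2 in ['a', 'b', 'e'] -> ['e', 'a', 'b']
'e': index 0 in ['e', 'a', 'b'] -> ['e', 'a', 'b']


Output: [0, 1, 1, 0, 0, 2, 0]


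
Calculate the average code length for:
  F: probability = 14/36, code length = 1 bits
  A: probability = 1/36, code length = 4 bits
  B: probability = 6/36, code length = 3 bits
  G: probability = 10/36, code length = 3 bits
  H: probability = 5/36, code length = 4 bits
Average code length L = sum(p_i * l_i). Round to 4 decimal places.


Weighted contributions p_i * l_i:
  F: (14/36) * 1 = 14/36
  A: (1/36) * 4 = 4/36
  B: (6/36) * 3 = 18/36
  G: (10/36) * 3 = 30/36
  H: (5/36) * 4 = 20/36
Sum = (14 + 4 + 18 + 30 + 20)/36 = 86/36

L = 86/36 = 2.3889 bits/symbol


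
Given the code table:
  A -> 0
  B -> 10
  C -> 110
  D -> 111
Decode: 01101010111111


Decoding:
0 -> A
110 -> C
10 -> B
10 -> B
111 -> D
111 -> D


Result: ACBBDD


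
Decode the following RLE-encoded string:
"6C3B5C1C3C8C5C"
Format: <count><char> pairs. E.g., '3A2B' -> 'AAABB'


Expanding each <count><char> pair:
  6C -> 'CCCCCC'
  3B -> 'BBB'
  5C -> 'CCCCC'
  1C -> 'C'
  3C -> 'CCC'
  8C -> 'CCCCCCCC'
  5C -> 'CCCCC'

Decoded = CCCCCCBBBCCCCCCCCCCCCCCCCCCCCCC


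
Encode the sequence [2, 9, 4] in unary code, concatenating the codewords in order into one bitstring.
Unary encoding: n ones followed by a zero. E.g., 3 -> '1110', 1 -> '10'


Encode each number as n ones followed by a terminating 0:
  2 -> 110 (3 bits)
  9 -> 1111111110 (10 bits)
  4 -> 11110 (5 bits)
Total length = 3 + 10 + 5 = 18 bits.

Unary([2, 9, 4]) = 110111111111011110 (18 bits)


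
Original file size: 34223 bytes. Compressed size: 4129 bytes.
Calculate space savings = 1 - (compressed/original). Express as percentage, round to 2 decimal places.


ratio = compressed/original = 4129/34223 = 0.12065
savings = 1 - ratio = 1 - 0.12065 = 0.87935
as a percentage: 0.87935 * 100 = 87.94%

Space savings = 1 - 4129/34223 = 87.94%


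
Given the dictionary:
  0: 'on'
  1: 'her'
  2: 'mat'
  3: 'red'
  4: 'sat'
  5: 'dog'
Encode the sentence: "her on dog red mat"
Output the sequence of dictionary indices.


Look up each word in the dictionary:
  'her' -> 1
  'on' -> 0
  'dog' -> 5
  'red' -> 3
  'mat' -> 2

Encoded: [1, 0, 5, 3, 2]


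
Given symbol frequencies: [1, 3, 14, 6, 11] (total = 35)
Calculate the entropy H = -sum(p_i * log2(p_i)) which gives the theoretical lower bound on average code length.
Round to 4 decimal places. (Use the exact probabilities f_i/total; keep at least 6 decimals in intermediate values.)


Per-symbol terms -p_i * log2(p_i) with p_i = f_i/35:
  p = 1/35 = 0.028571: log2(p) = -5.129283, -p*log2(p) = 0.146551
  p = 3/35 = 0.085714: log2(p) = -3.544321, -p*log2(p) = 0.303799
  p = 14/35 = 0.400000: log2(p) = -1.321928, -p*log2(p) = 0.528771
  p = 6/35 = 0.171429: log2(p) = -2.544321, -p*log2(p) = 0.436169
  p = 11/35 = 0.314286: log2(p) = -1.669851, -p*log2(p) = 0.524810
H = 0.146551 + 0.303799 + 0.528771 + 0.436169 + 0.524810 = 1.940100

H = 1.9401 bits/symbol


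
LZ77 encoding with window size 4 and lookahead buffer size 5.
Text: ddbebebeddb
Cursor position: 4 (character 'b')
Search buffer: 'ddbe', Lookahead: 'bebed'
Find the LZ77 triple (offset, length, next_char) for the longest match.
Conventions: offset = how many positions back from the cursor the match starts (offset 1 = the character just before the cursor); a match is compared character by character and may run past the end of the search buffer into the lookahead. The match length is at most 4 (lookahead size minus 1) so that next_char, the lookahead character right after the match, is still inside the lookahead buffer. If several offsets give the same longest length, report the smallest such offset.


Try each offset into the search buffer:
  offset=1 (pos 3, char 'e'): match length 0
  offset=2 (pos 2, char 'b'): match length 4
  offset=3 (pos 1, char 'd'): match length 0
  offset=4 (pos 0, char 'd'): match length 0
Longest match has length 4 at offset 2.
next_char = character at position 4 + 4 = 8 -> 'd'

Best match: offset=2, length=4 (matching 'bebe' starting at position 2)
LZ77 triple: (2, 4, 'd')


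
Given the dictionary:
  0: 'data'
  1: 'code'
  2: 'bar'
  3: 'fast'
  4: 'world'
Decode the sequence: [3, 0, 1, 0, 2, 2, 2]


Look up each index in the dictionary:
  3 -> 'fast'
  0 -> 'data'
  1 -> 'code'
  0 -> 'data'
  2 -> 'bar'
  2 -> 'bar'
  2 -> 'bar'

Decoded: "fast data code data bar bar bar"


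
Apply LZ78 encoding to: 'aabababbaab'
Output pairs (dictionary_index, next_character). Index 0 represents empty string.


LZ78 encoding steps:
Dictionary: {0: ''}
Step 1: w='' (idx 0), next='a' -> output (0, 'a'), add 'a' as idx 1
Step 2: w='a' (idx 1), next='b' -> output (1, 'b'), add 'ab' as idx 2
Step 3: w='ab' (idx 2), next='a' -> output (2, 'a'), add 'aba' as idx 3
Step 4: w='' (idx 0), next='b' -> output (0, 'b'), add 'b' as idx 4
Step 5: w='b' (idx 4), next='a' -> output (4, 'a'), add 'ba' as idx 5
Step 6: w='ab' (idx 2), end of input -> output (2, '')


Encoded: [(0, 'a'), (1, 'b'), (2, 'a'), (0, 'b'), (4, 'a'), (2, '')]


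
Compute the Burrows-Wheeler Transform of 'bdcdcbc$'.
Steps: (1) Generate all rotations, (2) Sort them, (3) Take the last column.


Rotations (sorted):
  0: $bdcdcbc -> last char: c
  1: bc$bdcdc -> last char: c
  2: bdcdcbc$ -> last char: $
  3: c$bdcdcb -> last char: b
  4: cbc$bdcd -> last char: d
  5: cdcbc$bd -> last char: d
  6: dcbc$bdc -> last char: c
  7: dcdcbc$b -> last char: b


BWT = cc$bddcb


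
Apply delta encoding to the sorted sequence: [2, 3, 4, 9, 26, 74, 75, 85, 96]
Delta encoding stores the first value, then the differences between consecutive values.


First value: 2
Deltas:
  3 - 2 = 1
  4 - 3 = 1
  9 - 4 = 5
  26 - 9 = 17
  74 - 26 = 48
  75 - 74 = 1
  85 - 75 = 10
  96 - 85 = 11


Delta encoded: [2, 1, 1, 5, 17, 48, 1, 10, 11]


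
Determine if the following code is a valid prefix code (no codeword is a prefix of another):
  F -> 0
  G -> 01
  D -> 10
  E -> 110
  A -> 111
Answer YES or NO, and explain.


Checking each pair (does one codeword prefix another?):
  F='0' vs G='01': prefix -- VIOLATION

NO -- this is NOT a valid prefix code. F (0) is a prefix of G (01).


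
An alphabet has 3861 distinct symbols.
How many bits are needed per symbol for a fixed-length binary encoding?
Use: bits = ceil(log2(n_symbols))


log2(3861) = 11.9148
Bracket: 2^11 = 2048 < 3861 <= 2^12 = 4096
So ceil(log2(3861)) = 12

bits = ceil(log2(3861)) = ceil(11.9148) = 12 bits


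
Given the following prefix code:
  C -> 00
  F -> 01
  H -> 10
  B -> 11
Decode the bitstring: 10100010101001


Decoding step by step:
Bits 10 -> H
Bits 10 -> H
Bits 00 -> C
Bits 10 -> H
Bits 10 -> H
Bits 10 -> H
Bits 01 -> F


Decoded message: HHCHHHF


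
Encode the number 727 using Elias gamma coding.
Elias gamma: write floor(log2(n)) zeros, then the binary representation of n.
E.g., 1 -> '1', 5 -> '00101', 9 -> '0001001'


num_bits = floor(log2(727)) + 1 = 10
leading_zeros = num_bits - 1 = 9
binary(727) = 1011010111

Elias gamma(727) = '000000000' + '1011010111' = 0000000001011010111 (19 bits)


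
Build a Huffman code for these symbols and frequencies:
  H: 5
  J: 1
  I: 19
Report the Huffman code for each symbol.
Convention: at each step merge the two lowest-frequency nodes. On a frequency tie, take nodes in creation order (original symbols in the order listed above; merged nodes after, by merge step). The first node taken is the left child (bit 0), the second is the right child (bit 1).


Huffman tree construction:
Step 1: Merge J(1) + H(5) = 6
Step 2: Merge (J+H)(6) + I(19) = 25
Read each symbol's code off the tree from the root (left child = 0, right child = 1).

Codes:
  H: 01 (length 2)
  J: 00 (length 2)
  I: 1 (length 1)
Average code length: 31/25 = 1.2400 bits/symbol


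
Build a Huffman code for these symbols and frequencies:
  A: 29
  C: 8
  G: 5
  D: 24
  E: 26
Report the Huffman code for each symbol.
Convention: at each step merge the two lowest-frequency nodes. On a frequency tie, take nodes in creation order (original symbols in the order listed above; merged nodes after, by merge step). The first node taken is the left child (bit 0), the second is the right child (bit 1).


Huffman tree construction:
Step 1: Merge G(5) + C(8) = 13
Step 2: Merge (G+C)(13) + D(24) = 37
Step 3: Merge E(26) + A(29) = 55
Step 4: Merge ((G+C)+D)(37) + (E+A)(55) = 92
Read each symbol's code off the tree from the root (left child = 0, right child = 1).

Codes:
  A: 11 (length 2)
  C: 001 (length 3)
  G: 000 (length 3)
  D: 01 (length 2)
  E: 10 (length 2)
Average code length: 197/92 = 2.1413 bits/symbol


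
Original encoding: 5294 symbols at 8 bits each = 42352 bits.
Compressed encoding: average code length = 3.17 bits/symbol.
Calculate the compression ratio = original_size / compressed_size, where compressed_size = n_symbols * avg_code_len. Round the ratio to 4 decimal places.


original_size = n_symbols * orig_bits = 5294 * 8 = 42352 bits
compressed_size = n_symbols * avg_code_len = 5294 * 3.17 = 16781.98 bits
ratio = original_size / compressed_size = 42352 / 16781.98 = 2.5237

Compression ratio = 2.5237


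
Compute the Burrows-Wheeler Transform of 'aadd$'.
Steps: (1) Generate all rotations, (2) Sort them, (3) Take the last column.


Rotations (sorted):
  0: $aadd -> last char: d
  1: aadd$ -> last char: $
  2: add$a -> last char: a
  3: d$aad -> last char: d
  4: dd$aa -> last char: a


BWT = d$ada


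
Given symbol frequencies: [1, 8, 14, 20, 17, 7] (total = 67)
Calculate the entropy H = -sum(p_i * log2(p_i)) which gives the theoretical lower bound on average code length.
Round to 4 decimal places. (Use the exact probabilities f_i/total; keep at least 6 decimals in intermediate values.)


Per-symbol terms -p_i * log2(p_i) with p_i = f_i/67:
  p = 1/67 = 0.014925: log2(p) = -6.066089, -p*log2(p) = 0.090539
  p = 8/67 = 0.119403: log2(p) = -3.066089, -p*log2(p) = 0.366100
  p = 14/67 = 0.208955: log2(p) = -2.258734, -p*log2(p) = 0.471974
  p = 20/67 = 0.298507: log2(p) = -1.744161, -p*log2(p) = 0.520645
  p = 17/67 = 0.253731: log2(p) = -1.978626, -p*log2(p) = 0.502040
  p = 7/67 = 0.104478: log2(p) = -3.258734, -p*log2(p) = 0.340465
H = 0.090539 + 0.366100 + 0.471974 + 0.520645 + 0.502040 + 0.340465 = 2.291763

H = 2.2918 bits/symbol
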